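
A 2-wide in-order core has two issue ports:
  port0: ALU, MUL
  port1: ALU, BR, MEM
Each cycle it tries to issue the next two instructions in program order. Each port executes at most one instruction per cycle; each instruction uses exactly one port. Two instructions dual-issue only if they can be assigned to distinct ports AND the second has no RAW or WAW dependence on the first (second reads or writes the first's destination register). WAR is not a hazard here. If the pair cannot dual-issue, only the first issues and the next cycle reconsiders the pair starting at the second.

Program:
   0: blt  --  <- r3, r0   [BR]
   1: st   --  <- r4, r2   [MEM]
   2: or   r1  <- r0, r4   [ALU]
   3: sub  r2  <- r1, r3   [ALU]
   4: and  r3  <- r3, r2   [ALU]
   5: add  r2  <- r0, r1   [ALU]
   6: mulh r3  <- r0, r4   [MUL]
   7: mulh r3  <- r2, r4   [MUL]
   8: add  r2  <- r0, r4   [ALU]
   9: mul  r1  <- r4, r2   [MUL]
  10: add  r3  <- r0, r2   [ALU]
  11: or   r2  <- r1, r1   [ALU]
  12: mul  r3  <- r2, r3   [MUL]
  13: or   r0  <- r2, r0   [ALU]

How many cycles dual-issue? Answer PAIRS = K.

PAIRS = 5

[0] i0  blt  -- no-port BR/MEM
[1] i1,i2  st or  -- dual
[2] i3  sub  -- RAW r2
[3] i4,i5  and add  -- dual
[4] i6  mulh  -- no-port MUL/MUL
[5] i7,i8  mulh add  -- dual
[6] i9,i10  mul add  -- dual
[7] i11  or  -- RAW r2
[8] i12,i13  mul or  -- dual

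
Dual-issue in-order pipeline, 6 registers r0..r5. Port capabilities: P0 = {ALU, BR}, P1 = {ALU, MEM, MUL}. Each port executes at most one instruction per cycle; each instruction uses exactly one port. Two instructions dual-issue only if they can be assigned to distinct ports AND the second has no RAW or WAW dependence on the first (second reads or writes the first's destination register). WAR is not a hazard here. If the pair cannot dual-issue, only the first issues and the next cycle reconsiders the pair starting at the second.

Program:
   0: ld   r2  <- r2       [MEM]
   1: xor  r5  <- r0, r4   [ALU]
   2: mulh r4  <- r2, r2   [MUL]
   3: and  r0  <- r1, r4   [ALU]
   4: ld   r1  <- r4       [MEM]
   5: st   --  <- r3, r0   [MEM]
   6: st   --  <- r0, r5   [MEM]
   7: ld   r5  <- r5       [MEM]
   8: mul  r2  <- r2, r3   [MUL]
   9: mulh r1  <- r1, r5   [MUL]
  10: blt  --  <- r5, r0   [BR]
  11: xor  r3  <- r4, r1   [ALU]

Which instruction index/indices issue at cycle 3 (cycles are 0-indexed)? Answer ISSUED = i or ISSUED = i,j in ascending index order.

ISSUED = 5

c0: i0,i1 ld;xor  2-wide
c1: i2 mulh  RAW r4
c2: i3,i4 and;ld  2-wide
c3: i5 st  no-port MEM/MEM
c4: i6 st  no-port MEM/MEM
c5: i7 ld  no-port MEM/MUL
c6: i8 mul  no-port MUL/MUL
c7: i9,i10 mulh;blt  2-wide
c8: i11 xor  tail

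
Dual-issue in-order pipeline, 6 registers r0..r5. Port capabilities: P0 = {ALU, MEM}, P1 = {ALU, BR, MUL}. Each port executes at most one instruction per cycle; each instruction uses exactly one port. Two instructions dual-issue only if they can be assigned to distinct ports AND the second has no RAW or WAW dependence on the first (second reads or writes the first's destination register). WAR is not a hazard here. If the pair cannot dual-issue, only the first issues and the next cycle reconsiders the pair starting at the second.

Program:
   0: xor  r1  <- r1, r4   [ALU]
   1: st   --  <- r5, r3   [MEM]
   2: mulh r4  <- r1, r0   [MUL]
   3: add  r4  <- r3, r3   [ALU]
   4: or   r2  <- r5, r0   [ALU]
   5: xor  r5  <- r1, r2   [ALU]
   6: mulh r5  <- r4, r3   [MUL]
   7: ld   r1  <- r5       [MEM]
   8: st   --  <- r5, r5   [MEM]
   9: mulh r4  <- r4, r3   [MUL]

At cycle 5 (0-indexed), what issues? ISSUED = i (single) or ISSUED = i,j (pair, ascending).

ISSUED = 7

[0] i0,i1  xor;st  -- pair
[1] i2  mulh  -- WAW r4
[2] i3,i4  add;or  -- pair
[3] i5  xor  -- WAW r5
[4] i6  mulh  -- RAW r5
[5] i7  ld  -- no-port MEM/MEM
[6] i8,i9  st;mulh  -- pair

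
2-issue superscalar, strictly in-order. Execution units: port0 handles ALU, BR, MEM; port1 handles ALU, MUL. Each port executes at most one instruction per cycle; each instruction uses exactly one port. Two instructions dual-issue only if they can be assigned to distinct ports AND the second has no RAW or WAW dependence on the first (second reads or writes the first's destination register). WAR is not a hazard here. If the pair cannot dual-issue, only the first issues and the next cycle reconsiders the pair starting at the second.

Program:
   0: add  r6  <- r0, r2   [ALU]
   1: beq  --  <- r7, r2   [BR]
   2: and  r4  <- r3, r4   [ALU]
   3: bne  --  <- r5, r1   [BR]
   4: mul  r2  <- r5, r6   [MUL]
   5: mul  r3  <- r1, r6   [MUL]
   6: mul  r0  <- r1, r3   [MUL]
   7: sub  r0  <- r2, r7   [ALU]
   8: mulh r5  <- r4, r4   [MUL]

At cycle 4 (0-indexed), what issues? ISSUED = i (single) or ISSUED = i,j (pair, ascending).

ISSUED = 6

  cy0 -> i0+i1 (add/beq) 2-wide
  cy1 -> i2+i3 (and/bne) 2-wide
  cy2 -> i4 (mul) no-port MUL/MUL
  cy3 -> i5 (mul) no-port MUL/MUL
  cy4 -> i6 (mul) WAW r0
  cy5 -> i7+i8 (sub/mulh) 2-wide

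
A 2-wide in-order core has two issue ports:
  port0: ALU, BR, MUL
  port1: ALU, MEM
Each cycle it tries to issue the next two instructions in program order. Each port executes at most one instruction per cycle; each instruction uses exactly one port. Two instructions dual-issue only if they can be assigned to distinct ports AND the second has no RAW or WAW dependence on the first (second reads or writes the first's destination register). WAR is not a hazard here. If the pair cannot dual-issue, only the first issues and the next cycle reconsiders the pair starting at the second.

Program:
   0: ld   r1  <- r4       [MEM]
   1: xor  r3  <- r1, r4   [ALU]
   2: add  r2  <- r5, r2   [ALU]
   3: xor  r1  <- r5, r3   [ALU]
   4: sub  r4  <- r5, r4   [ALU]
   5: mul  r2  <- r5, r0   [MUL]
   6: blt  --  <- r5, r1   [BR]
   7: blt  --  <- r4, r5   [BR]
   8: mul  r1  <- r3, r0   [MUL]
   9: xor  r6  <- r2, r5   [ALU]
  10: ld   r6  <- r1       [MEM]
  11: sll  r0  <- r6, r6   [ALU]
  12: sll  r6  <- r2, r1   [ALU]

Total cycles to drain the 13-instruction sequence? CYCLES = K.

CYCLES = 9

c0: i0 ld  RAW r1
c1: i1/i2 xor;add  pair
c2: i3/i4 xor;sub  pair
c3: i5 mul  no-port MUL/BR
c4: i6 blt  no-port BR/BR
c5: i7 blt  no-port BR/MUL
c6: i8/i9 mul;xor  pair
c7: i10 ld  RAW r6
c8: i11/i12 sll;sll  pair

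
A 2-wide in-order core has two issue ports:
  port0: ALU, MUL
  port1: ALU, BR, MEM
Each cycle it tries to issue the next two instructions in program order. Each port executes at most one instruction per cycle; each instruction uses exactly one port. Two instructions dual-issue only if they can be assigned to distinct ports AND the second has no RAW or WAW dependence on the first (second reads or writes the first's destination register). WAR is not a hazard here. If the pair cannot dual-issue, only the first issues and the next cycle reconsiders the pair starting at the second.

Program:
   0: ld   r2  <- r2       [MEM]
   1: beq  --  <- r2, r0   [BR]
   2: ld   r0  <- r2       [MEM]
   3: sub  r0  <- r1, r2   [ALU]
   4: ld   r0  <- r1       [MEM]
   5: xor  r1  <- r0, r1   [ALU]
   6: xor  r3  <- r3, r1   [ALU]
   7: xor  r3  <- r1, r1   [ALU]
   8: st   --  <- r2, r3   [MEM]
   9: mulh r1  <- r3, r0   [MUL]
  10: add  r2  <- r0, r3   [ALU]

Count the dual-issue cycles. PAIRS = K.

PAIRS = 1

0. ld @i0  | no-port MEM/BR
1. beq @i1  | no-port BR/MEM
2. ld @i2  | WAW r0
3. sub @i3  | WAW r0
4. ld @i4  | RAW r0
5. xor @i5  | RAW r1
6. xor @i6  | WAW r3
7. xor @i7  | RAW r3
8. st mulh @i8/i9  | pair
9. add @i10  | tail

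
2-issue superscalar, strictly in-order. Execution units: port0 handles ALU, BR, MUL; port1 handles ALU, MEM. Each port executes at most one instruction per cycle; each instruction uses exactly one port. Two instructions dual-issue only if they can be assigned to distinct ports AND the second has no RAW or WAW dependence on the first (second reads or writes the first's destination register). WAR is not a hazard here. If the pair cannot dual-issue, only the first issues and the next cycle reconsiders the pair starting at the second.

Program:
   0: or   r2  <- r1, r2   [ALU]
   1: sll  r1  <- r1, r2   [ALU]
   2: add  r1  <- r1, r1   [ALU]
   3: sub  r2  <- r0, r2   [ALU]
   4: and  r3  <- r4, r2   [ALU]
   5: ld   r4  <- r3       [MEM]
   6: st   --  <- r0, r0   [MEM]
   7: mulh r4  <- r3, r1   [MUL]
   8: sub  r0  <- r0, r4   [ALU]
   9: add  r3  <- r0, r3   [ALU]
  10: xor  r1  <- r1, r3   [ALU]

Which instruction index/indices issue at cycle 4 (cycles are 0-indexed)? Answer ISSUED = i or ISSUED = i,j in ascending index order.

ISSUED = 5

[0] i0  or  -- RAW r2
[1] i1  sll  -- RAW+WAW r1
[2] i2+i3  add+sub  -- dual
[3] i4  and  -- RAW r3
[4] i5  ld  -- no-port MEM/MEM
[5] i6+i7  st+mulh  -- dual
[6] i8  sub  -- RAW r0
[7] i9  add  -- RAW r3
[8] i10  xor  -- tail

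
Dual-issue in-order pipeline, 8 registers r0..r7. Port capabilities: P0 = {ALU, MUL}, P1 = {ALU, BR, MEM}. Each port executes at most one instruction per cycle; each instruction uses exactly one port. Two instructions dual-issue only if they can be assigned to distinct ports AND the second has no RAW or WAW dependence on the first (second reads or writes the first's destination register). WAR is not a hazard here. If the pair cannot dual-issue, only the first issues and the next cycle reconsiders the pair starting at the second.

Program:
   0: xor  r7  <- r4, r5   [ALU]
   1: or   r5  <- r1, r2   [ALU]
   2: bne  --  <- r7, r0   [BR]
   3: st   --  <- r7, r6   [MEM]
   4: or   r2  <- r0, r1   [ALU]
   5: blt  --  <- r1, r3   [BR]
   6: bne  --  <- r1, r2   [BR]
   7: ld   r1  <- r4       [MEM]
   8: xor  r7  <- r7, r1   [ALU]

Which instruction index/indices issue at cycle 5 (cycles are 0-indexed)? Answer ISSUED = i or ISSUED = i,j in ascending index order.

ISSUED = 7

  cy0 -> i0+i1 (xor.ALU+or.ALU) 2-wide
  cy1 -> i2 (bne.BR) no-port BR/MEM
  cy2 -> i3+i4 (st.MEM+or.ALU) 2-wide
  cy3 -> i5 (blt.BR) no-port BR/BR
  cy4 -> i6 (bne.BR) no-port BR/MEM
  cy5 -> i7 (ld.MEM) RAW r1
  cy6 -> i8 (xor.ALU) tail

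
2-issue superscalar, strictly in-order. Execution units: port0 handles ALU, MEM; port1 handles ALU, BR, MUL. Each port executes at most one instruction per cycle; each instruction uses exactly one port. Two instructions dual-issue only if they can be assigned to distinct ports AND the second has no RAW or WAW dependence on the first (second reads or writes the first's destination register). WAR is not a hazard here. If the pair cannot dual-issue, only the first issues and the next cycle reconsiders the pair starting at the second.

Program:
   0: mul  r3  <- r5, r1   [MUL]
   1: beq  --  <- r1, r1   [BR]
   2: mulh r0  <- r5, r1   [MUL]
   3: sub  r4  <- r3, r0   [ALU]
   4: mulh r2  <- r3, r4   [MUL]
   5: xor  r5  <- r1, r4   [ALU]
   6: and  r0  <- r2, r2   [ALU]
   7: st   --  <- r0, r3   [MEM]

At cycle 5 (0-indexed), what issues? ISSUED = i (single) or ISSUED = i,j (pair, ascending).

#0 head=0: mul i0 no-port MUL/BR
#1 head=1: beq i1 no-port BR/MUL
#2 head=2: mulh i2 RAW r0
#3 head=3: sub i3 RAW r4
#4 head=4: mulh xor i4&i5 2-wide
#5 head=6: and i6 RAW r0
#6 head=7: st i7 tail

ISSUED = 6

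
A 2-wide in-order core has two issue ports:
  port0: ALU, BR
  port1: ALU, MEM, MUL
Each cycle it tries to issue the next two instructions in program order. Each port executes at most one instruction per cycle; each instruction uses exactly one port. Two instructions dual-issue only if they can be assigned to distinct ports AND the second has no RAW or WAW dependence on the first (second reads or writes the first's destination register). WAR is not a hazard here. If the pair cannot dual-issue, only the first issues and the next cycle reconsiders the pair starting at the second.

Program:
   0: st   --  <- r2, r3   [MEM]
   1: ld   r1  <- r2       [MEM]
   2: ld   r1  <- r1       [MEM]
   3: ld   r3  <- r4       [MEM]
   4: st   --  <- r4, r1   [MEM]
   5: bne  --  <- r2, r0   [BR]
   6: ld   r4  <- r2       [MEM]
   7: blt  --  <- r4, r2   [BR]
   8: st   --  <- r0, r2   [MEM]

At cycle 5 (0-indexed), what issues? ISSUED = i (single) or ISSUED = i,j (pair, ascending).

[0] i0  st.MEM  -- no-port MEM/MEM
[1] i1  ld.MEM  -- no-port MEM/MEM
[2] i2  ld.MEM  -- no-port MEM/MEM
[3] i3  ld.MEM  -- no-port MEM/MEM
[4] i4/i5  st.MEM+bne.BR  -- pair
[5] i6  ld.MEM  -- RAW r4
[6] i7/i8  blt.BR+st.MEM  -- pair

ISSUED = 6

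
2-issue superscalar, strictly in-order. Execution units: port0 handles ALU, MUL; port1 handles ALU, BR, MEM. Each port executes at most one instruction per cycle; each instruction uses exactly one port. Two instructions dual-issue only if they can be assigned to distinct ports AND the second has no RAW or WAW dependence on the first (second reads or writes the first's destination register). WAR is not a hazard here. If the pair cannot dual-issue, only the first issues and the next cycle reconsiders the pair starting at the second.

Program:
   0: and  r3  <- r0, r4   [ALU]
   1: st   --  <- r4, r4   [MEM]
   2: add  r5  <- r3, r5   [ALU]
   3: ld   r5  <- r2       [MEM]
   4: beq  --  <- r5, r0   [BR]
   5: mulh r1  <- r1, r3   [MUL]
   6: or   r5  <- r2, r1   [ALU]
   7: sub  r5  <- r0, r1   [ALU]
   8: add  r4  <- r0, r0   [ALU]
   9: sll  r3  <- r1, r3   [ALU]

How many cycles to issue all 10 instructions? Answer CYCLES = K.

0. and st @i0,i1  | 2-wide
1. add @i2  | WAW r5
2. ld @i3  | no-port MEM/BR
3. beq mulh @i4,i5  | 2-wide
4. or @i6  | WAW r5
5. sub add @i7,i8  | 2-wide
6. sll @i9  | tail

CYCLES = 7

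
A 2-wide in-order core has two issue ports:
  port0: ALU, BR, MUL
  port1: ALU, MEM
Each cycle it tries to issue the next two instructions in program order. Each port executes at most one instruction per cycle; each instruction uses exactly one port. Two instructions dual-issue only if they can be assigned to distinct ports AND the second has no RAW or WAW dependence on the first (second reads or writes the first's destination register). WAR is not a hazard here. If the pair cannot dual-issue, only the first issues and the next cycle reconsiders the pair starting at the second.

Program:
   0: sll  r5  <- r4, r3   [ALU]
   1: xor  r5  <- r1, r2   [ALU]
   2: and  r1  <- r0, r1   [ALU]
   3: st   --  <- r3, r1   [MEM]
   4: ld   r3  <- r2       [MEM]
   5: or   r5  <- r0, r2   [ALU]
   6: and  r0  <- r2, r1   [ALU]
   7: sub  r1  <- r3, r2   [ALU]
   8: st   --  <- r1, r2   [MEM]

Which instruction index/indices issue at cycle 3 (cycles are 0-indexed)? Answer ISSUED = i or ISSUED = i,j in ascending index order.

ISSUED = 4,5

t=0 i0:sll.ALU ; WAW r5
t=1 i1+i2:xor.ALU;and.ALU ; pair
t=2 i3:st.MEM ; no-port MEM/MEM
t=3 i4+i5:ld.MEM;or.ALU ; pair
t=4 i6+i7:and.ALU;sub.ALU ; pair
t=5 i8:st.MEM ; tail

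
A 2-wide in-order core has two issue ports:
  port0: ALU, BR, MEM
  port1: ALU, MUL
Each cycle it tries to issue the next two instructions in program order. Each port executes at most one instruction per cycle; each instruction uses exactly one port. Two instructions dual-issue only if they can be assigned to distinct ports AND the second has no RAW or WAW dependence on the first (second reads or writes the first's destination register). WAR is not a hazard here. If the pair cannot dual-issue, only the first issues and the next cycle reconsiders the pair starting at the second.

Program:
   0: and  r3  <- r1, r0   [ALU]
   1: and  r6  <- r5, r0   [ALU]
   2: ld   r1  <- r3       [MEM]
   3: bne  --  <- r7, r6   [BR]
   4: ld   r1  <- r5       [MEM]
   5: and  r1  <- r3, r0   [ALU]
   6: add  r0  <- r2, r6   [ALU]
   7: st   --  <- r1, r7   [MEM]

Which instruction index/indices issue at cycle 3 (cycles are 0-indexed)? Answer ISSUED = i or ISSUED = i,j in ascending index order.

ISSUED = 4

#0 head=0: and.ALU/and.ALU i0,i1 2-wide
#1 head=2: ld.MEM i2 no-port MEM/BR
#2 head=3: bne.BR i3 no-port BR/MEM
#3 head=4: ld.MEM i4 WAW r1
#4 head=5: and.ALU/add.ALU i5,i6 2-wide
#5 head=7: st.MEM i7 tail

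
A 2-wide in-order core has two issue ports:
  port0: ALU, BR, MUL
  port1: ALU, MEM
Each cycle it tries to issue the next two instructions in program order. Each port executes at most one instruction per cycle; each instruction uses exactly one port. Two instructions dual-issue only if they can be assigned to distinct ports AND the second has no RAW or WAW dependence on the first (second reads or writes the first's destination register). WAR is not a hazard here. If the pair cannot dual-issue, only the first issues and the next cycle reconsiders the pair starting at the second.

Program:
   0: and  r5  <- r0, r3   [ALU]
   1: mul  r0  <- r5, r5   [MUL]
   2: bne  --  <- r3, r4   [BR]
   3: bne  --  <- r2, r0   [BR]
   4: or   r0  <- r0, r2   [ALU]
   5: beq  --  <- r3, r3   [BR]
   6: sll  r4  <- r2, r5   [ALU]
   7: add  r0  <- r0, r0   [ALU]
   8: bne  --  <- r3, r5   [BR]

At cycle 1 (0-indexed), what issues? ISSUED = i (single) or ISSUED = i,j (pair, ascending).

ISSUED = 1

t=0 i0:and ; RAW r5
t=1 i1:mul ; no-port MUL/BR
t=2 i2:bne ; no-port BR/BR
t=3 i3+i4:bne/or ; 2-wide
t=4 i5+i6:beq/sll ; 2-wide
t=5 i7+i8:add/bne ; 2-wide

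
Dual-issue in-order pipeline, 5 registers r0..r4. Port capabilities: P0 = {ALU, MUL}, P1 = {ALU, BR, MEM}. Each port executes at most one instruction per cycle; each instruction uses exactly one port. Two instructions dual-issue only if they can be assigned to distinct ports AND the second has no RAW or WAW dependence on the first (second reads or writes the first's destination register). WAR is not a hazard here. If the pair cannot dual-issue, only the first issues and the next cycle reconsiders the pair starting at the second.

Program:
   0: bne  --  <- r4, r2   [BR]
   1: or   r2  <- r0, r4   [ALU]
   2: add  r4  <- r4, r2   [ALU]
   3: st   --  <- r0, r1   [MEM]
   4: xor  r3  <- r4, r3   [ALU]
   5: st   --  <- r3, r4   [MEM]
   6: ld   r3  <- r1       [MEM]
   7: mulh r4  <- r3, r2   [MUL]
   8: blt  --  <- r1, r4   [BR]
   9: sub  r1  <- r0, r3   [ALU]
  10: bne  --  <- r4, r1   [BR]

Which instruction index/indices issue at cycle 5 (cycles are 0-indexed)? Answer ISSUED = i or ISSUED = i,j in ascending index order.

[0] i0/i1  bne.BR+or.ALU  -- dual
[1] i2/i3  add.ALU+st.MEM  -- dual
[2] i4  xor.ALU  -- RAW r3
[3] i5  st.MEM  -- no-port MEM/MEM
[4] i6  ld.MEM  -- RAW r3
[5] i7  mulh.MUL  -- RAW r4
[6] i8/i9  blt.BR+sub.ALU  -- dual
[7] i10  bne.BR  -- tail

ISSUED = 7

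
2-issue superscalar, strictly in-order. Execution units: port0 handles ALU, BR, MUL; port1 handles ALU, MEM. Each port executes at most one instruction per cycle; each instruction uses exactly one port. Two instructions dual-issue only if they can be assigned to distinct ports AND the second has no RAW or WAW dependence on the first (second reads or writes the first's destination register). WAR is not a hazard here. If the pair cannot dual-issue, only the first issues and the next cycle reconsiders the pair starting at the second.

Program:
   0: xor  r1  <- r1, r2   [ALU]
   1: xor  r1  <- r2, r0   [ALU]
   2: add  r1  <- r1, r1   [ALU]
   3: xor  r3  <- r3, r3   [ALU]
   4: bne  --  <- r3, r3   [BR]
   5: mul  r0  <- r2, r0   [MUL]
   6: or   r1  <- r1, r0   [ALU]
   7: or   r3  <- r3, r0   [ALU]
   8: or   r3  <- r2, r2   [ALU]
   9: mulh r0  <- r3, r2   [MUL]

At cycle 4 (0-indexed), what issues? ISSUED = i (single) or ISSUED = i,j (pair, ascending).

#0 head=0: xor i0 WAW r1
#1 head=1: xor i1 RAW+WAW r1
#2 head=2: add/xor i2+i3 2-wide
#3 head=4: bne i4 no-port BR/MUL
#4 head=5: mul i5 RAW r0
#5 head=6: or/or i6+i7 2-wide
#6 head=8: or i8 RAW r3
#7 head=9: mulh i9 tail

ISSUED = 5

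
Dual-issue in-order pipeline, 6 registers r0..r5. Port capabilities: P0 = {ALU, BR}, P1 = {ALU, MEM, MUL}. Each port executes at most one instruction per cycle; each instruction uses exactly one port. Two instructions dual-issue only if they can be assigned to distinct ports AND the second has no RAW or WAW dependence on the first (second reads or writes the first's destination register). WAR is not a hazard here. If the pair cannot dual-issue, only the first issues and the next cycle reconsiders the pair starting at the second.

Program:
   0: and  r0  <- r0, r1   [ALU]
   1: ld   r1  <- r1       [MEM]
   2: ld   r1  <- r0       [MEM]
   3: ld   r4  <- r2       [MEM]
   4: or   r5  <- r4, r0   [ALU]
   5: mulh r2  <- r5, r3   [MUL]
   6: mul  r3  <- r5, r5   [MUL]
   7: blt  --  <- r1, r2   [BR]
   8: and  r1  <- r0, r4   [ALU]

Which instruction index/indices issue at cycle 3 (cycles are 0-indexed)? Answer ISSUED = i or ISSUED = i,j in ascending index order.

c0: i0&i1 and ld  pair
c1: i2 ld  no-port MEM/MEM
c2: i3 ld  RAW r4
c3: i4 or  RAW r5
c4: i5 mulh  no-port MUL/MUL
c5: i6&i7 mul blt  pair
c6: i8 and  tail

ISSUED = 4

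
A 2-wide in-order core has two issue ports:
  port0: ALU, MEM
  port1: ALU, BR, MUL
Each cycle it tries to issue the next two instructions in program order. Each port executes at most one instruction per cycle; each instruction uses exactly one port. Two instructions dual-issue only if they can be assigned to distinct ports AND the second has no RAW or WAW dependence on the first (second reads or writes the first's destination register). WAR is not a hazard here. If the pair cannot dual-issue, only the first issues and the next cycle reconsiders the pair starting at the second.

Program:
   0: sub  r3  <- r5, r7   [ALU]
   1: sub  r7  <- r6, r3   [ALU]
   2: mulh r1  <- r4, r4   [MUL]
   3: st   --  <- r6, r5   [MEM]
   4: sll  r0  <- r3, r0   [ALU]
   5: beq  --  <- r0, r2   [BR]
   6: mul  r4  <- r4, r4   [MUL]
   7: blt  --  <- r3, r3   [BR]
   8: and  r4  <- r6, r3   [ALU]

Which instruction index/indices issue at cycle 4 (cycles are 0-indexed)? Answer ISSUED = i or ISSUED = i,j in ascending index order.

  cy0 -> i0 (sub) RAW r3
  cy1 -> i1+i2 (sub mulh) dual
  cy2 -> i3+i4 (st sll) dual
  cy3 -> i5 (beq) no-port BR/MUL
  cy4 -> i6 (mul) no-port MUL/BR
  cy5 -> i7+i8 (blt and) dual

ISSUED = 6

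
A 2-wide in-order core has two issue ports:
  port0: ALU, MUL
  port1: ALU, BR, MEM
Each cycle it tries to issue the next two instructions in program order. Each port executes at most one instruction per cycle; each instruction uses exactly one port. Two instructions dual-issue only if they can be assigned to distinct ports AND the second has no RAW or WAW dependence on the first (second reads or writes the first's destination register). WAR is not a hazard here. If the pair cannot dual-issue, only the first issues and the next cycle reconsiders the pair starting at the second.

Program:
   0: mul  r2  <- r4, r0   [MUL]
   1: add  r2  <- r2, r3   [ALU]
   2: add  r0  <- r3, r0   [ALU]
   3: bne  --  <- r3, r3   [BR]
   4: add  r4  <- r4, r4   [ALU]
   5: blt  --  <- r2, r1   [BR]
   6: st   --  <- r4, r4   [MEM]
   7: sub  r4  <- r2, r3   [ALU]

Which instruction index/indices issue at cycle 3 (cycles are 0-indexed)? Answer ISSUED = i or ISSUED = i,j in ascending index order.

ISSUED = 5

  cy0 -> i0 (mul) RAW+WAW r2
  cy1 -> i1&i2 (add/add) pair
  cy2 -> i3&i4 (bne/add) pair
  cy3 -> i5 (blt) no-port BR/MEM
  cy4 -> i6&i7 (st/sub) pair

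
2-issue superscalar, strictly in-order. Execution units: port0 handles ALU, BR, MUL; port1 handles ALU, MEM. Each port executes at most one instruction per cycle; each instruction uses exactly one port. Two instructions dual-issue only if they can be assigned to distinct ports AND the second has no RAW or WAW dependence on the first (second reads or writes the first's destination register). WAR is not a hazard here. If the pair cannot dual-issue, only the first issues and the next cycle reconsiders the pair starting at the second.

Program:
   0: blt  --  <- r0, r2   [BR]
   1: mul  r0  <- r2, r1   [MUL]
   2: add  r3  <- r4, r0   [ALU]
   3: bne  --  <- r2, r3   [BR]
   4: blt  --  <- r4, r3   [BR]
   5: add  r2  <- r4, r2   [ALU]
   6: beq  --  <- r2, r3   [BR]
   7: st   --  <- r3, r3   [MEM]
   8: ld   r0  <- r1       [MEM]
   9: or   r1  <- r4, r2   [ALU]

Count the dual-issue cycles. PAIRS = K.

PAIRS = 3

c0: i0 blt.BR  no-port BR/MUL
c1: i1 mul.MUL  RAW r0
c2: i2 add.ALU  RAW r3
c3: i3 bne.BR  no-port BR/BR
c4: i4,i5 blt.BR add.ALU  dual
c5: i6,i7 beq.BR st.MEM  dual
c6: i8,i9 ld.MEM or.ALU  dual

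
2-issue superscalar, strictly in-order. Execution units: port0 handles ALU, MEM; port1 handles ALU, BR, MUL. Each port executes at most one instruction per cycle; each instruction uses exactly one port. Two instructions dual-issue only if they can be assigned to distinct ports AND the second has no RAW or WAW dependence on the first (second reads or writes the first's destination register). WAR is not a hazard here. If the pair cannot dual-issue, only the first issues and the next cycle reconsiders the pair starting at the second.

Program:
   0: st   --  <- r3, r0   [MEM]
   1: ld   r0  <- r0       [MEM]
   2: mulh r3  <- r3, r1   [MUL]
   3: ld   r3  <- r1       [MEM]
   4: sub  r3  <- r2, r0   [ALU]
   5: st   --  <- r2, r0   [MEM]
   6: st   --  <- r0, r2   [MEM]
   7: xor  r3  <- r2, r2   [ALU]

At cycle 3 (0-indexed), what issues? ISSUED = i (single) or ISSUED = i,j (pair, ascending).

ISSUED = 4,5

c0: i0 st.MEM  no-port MEM/MEM
c1: i1&i2 ld.MEM+mulh.MUL  2-wide
c2: i3 ld.MEM  WAW r3
c3: i4&i5 sub.ALU+st.MEM  2-wide
c4: i6&i7 st.MEM+xor.ALU  2-wide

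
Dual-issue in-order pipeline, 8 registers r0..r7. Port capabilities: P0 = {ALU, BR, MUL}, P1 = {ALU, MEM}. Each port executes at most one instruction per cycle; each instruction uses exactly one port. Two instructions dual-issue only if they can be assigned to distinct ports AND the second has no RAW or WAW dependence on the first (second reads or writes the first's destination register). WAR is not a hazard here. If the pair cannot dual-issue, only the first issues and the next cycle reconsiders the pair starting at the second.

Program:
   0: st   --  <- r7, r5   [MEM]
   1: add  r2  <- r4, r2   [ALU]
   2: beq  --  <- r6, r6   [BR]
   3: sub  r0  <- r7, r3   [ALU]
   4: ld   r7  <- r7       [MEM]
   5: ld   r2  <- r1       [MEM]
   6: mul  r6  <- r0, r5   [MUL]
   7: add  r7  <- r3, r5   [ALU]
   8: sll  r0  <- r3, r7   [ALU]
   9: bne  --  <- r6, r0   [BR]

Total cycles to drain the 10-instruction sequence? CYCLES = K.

  cy0 -> i0/i1 (st/add) dual
  cy1 -> i2/i3 (beq/sub) dual
  cy2 -> i4 (ld) no-port MEM/MEM
  cy3 -> i5/i6 (ld/mul) dual
  cy4 -> i7 (add) RAW r7
  cy5 -> i8 (sll) RAW r0
  cy6 -> i9 (bne) tail

CYCLES = 7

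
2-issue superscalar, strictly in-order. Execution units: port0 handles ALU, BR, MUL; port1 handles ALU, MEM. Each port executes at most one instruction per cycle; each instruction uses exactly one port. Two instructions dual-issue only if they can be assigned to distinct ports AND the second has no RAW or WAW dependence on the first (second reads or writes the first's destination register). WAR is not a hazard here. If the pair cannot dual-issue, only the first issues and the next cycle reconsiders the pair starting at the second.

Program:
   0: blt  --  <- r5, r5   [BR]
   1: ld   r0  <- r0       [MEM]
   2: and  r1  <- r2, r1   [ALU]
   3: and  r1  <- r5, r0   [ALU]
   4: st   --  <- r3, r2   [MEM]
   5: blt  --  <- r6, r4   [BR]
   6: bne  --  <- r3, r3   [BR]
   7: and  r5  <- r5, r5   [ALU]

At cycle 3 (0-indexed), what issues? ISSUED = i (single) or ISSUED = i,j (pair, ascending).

0. blt.BR/ld.MEM @i0,i1  | dual
1. and.ALU @i2  | WAW r1
2. and.ALU/st.MEM @i3,i4  | dual
3. blt.BR @i5  | no-port BR/BR
4. bne.BR/and.ALU @i6,i7  | dual

ISSUED = 5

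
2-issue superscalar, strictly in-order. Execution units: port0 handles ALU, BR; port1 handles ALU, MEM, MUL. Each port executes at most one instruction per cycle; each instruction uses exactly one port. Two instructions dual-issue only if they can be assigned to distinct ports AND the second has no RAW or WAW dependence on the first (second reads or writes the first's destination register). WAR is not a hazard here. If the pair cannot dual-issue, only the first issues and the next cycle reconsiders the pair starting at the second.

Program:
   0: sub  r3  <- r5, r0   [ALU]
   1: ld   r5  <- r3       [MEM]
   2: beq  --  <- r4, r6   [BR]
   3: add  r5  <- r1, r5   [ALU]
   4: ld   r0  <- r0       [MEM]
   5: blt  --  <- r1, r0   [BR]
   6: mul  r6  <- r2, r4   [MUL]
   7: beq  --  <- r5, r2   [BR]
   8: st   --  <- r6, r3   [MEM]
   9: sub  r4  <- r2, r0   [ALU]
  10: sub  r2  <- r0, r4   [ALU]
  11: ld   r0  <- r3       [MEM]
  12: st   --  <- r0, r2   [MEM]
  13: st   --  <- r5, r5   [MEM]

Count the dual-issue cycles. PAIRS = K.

PAIRS = 5

t=0 i0:sub ; RAW r3
t=1 i1&i2:ld beq ; dual
t=2 i3&i4:add ld ; dual
t=3 i5&i6:blt mul ; dual
t=4 i7&i8:beq st ; dual
t=5 i9:sub ; RAW r4
t=6 i10&i11:sub ld ; dual
t=7 i12:st ; no-port MEM/MEM
t=8 i13:st ; tail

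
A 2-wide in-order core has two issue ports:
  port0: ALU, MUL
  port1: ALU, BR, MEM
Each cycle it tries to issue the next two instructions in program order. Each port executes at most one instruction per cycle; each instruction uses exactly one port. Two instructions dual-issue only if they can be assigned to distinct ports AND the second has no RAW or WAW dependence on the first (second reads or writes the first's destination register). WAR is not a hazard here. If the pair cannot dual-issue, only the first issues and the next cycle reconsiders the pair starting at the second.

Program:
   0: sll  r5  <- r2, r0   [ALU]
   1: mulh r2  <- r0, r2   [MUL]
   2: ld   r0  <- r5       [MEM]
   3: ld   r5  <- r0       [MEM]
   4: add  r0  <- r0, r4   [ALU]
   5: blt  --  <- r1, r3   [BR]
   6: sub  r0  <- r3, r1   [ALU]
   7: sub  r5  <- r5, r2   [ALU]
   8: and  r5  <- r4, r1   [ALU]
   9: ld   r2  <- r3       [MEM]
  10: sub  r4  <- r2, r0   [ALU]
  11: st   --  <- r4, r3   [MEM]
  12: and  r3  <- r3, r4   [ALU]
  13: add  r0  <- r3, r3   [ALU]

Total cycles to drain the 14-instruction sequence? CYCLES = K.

CYCLES = 9

  cy0 -> i0/i1 (sll;mulh) 2-wide
  cy1 -> i2 (ld) no-port MEM/MEM
  cy2 -> i3/i4 (ld;add) 2-wide
  cy3 -> i5/i6 (blt;sub) 2-wide
  cy4 -> i7 (sub) WAW r5
  cy5 -> i8/i9 (and;ld) 2-wide
  cy6 -> i10 (sub) RAW r4
  cy7 -> i11/i12 (st;and) 2-wide
  cy8 -> i13 (add) tail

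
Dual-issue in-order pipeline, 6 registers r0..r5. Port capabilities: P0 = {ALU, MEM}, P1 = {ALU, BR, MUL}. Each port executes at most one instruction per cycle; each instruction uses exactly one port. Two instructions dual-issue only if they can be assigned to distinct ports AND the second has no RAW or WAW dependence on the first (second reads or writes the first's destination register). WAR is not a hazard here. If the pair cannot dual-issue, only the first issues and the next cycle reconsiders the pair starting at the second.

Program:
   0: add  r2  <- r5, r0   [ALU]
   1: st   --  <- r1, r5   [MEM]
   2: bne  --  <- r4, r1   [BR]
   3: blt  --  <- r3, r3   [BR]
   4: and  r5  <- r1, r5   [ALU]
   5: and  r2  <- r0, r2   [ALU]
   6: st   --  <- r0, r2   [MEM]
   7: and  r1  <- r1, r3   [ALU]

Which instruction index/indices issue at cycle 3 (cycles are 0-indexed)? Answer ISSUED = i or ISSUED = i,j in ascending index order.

ISSUED = 5

#0 head=0: add/st i0&i1 pair
#1 head=2: bne i2 no-port BR/BR
#2 head=3: blt/and i3&i4 pair
#3 head=5: and i5 RAW r2
#4 head=6: st/and i6&i7 pair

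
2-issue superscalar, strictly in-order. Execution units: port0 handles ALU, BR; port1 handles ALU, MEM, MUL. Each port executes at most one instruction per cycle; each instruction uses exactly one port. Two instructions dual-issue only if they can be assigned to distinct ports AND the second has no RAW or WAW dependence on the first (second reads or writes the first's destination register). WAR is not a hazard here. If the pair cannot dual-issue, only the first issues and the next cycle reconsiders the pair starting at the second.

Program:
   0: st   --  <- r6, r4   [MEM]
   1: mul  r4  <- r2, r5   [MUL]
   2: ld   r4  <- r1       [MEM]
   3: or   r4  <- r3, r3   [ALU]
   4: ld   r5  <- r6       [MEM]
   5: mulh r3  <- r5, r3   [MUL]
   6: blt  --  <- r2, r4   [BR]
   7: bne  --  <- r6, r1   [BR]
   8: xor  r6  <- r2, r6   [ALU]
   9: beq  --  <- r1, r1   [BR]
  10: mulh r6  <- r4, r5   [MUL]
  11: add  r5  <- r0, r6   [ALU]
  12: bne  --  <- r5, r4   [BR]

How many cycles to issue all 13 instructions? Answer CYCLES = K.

CYCLES = 9

0. st @i0  | no-port MEM/MUL
1. mul @i1  | no-port MUL/MEM
2. ld @i2  | WAW r4
3. or ld @i3&i4  | 2-wide
4. mulh blt @i5&i6  | 2-wide
5. bne xor @i7&i8  | 2-wide
6. beq mulh @i9&i10  | 2-wide
7. add @i11  | RAW r5
8. bne @i12  | tail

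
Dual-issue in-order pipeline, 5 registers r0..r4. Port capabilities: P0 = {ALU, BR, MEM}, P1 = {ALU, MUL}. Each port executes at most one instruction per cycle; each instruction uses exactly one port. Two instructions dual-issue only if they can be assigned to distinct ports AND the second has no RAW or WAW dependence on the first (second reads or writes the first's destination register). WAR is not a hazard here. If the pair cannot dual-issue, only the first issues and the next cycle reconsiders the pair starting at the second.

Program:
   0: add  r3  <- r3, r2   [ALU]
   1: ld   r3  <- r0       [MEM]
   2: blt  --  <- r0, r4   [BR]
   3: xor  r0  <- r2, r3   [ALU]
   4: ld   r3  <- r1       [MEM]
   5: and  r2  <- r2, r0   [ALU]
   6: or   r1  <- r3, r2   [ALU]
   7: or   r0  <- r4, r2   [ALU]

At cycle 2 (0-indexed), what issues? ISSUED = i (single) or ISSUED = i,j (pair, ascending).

0. add @i0  | WAW r3
1. ld @i1  | no-port MEM/BR
2. blt xor @i2&i3  | pair
3. ld and @i4&i5  | pair
4. or or @i6&i7  | pair

ISSUED = 2,3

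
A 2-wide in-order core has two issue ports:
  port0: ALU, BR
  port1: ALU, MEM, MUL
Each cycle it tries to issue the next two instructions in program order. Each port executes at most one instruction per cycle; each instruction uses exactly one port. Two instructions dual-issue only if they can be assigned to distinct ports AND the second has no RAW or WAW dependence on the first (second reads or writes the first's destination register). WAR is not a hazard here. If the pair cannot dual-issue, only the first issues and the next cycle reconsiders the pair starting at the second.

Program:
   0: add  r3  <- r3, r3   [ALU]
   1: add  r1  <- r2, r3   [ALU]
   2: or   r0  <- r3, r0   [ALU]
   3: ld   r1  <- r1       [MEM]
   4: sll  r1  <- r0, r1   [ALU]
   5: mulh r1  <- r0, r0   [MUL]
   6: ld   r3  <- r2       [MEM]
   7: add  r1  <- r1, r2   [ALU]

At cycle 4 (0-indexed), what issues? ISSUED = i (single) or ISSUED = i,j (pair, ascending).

ISSUED = 5

t=0 i0:add.ALU ; RAW r3
t=1 i1/i2:add.ALU/or.ALU ; pair
t=2 i3:ld.MEM ; RAW+WAW r1
t=3 i4:sll.ALU ; WAW r1
t=4 i5:mulh.MUL ; no-port MUL/MEM
t=5 i6/i7:ld.MEM/add.ALU ; pair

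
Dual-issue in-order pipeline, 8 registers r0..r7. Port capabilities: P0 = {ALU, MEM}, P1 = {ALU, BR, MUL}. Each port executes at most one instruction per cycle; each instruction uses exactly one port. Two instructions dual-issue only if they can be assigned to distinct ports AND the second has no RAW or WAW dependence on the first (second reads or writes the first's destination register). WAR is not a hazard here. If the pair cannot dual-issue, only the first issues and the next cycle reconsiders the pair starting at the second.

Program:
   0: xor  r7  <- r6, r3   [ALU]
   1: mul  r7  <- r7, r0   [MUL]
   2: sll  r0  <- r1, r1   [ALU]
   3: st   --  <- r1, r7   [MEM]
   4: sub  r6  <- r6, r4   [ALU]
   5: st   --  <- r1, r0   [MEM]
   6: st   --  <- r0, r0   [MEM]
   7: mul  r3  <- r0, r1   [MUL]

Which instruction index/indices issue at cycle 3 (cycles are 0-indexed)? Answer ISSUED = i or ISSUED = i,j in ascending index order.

t=0 i0:xor.ALU ; RAW+WAW r7
t=1 i1+i2:mul.MUL+sll.ALU ; dual
t=2 i3+i4:st.MEM+sub.ALU ; dual
t=3 i5:st.MEM ; no-port MEM/MEM
t=4 i6+i7:st.MEM+mul.MUL ; dual

ISSUED = 5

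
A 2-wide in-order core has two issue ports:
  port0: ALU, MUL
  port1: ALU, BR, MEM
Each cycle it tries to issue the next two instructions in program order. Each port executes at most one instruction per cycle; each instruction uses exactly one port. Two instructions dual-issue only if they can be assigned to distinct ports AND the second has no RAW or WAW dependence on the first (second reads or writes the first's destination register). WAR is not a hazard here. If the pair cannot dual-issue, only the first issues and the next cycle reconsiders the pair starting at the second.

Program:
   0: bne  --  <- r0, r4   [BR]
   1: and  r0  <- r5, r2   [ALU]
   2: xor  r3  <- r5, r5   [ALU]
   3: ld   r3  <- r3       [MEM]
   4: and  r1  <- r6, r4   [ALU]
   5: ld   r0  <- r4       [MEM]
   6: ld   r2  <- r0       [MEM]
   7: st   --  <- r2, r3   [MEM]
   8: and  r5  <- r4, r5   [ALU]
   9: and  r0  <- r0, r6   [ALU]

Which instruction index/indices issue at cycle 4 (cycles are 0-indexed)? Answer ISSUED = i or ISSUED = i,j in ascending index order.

ISSUED = 6

0. bne.BR and.ALU @i0+i1  | dual
1. xor.ALU @i2  | RAW+WAW r3
2. ld.MEM and.ALU @i3+i4  | dual
3. ld.MEM @i5  | no-port MEM/MEM
4. ld.MEM @i6  | no-port MEM/MEM
5. st.MEM and.ALU @i7+i8  | dual
6. and.ALU @i9  | tail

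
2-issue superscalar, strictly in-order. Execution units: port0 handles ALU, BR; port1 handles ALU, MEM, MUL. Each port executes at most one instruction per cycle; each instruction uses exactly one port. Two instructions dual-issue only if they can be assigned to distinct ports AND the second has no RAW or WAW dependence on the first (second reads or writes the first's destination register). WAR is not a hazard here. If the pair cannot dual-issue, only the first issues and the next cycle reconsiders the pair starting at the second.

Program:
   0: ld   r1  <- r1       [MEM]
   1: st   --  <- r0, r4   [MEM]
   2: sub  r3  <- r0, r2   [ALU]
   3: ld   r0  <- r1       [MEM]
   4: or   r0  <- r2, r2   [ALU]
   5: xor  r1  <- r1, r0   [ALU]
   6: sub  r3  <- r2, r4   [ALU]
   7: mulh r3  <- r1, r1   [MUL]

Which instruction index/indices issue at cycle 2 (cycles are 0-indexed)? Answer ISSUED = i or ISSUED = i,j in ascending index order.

ISSUED = 3

t=0 i0:ld ; no-port MEM/MEM
t=1 i1&i2:st sub ; pair
t=2 i3:ld ; WAW r0
t=3 i4:or ; RAW r0
t=4 i5&i6:xor sub ; pair
t=5 i7:mulh ; tail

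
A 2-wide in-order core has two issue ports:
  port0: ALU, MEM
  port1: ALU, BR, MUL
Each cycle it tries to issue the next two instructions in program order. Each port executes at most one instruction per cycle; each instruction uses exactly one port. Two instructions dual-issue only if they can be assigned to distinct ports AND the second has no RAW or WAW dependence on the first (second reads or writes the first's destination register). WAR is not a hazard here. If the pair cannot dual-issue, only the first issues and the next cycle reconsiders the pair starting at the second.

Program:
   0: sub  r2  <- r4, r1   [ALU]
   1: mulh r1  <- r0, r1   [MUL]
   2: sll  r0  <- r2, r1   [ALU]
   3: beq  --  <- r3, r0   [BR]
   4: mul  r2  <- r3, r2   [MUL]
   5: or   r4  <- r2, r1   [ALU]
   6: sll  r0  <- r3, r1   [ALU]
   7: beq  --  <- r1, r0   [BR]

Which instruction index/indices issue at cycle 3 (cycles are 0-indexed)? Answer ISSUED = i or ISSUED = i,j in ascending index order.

  cy0 -> i0&i1 (sub/mulh) dual
  cy1 -> i2 (sll) RAW r0
  cy2 -> i3 (beq) no-port BR/MUL
  cy3 -> i4 (mul) RAW r2
  cy4 -> i5&i6 (or/sll) dual
  cy5 -> i7 (beq) tail

ISSUED = 4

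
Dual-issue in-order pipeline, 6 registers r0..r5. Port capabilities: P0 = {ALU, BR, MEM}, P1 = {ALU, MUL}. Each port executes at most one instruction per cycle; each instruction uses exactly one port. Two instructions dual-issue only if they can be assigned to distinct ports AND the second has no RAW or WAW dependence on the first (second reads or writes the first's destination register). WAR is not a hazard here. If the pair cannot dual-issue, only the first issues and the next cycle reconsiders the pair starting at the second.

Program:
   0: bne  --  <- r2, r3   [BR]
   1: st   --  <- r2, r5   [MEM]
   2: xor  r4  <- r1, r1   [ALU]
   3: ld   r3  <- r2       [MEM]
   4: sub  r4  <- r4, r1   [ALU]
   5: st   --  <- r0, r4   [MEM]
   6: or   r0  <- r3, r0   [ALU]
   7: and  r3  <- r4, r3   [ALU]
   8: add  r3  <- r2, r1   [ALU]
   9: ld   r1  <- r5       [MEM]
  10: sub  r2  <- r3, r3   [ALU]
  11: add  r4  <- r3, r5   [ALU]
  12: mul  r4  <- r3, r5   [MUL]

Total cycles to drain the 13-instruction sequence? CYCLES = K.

CYCLES = 8

t=0 i0:bne.BR ; no-port BR/MEM
t=1 i1/i2:st.MEM;xor.ALU ; pair
t=2 i3/i4:ld.MEM;sub.ALU ; pair
t=3 i5/i6:st.MEM;or.ALU ; pair
t=4 i7:and.ALU ; WAW r3
t=5 i8/i9:add.ALU;ld.MEM ; pair
t=6 i10/i11:sub.ALU;add.ALU ; pair
t=7 i12:mul.MUL ; tail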